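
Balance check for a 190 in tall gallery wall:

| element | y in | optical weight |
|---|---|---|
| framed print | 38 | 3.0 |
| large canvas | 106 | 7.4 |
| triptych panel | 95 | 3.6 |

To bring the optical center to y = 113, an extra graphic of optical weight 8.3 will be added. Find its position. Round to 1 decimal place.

y ≈ 154.2

After adding the extra graphic, total weight = 3.0 + 7.4 + 3.6 + 8.3 = 22.3.
y: need Σw·y = 22.3·113 = 2519.9. Existing = 3.0·38 + 7.4·106 + 3.6·95 = 1240.4. Remainder 1279.5 / 8.3 ≈ 154.16.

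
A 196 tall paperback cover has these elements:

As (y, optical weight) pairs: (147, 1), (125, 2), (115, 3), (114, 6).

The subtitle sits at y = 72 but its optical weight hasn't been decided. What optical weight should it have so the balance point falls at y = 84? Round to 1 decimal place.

w ≈ 34.8

Existing Σw = 12 (1 + 2 + 3 + 6); existing moment 1·147 + 2·125 + 3·115 + 6·114 = 1426.
For the centroid to hit 84: (1426 + w·72) / (12 + w) = 84.
Rearranging, w·(72 − 84) = 84·12 − 1426 = -418, so w ≈ -418/-12 = 34.83.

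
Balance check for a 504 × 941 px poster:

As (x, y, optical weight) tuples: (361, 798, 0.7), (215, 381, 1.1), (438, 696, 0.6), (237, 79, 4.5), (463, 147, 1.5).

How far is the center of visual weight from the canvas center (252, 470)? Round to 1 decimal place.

≈ 240.0 px

Total weight = 0.7 + 1.1 + 0.6 + 4.5 + 1.5 = 8.4.
Σw·x = 0.7·361 + 1.1·215 + 0.6·438 + 4.5·237 + 1.5·463 = 2513.0, so x̄ = 2513.0/8.4 ≈ 299.17.
Σw·y = 0.7·798 + 1.1·381 + 0.6·696 + 4.5·79 + 1.5·147 = 1971.3, so ȳ = 1971.3/8.4 ≈ 234.68.
Relative to (252, 470): Δ = (47.17, -235.32); |Δ| = √(47.17² + -235.32²) ≈ 240.00.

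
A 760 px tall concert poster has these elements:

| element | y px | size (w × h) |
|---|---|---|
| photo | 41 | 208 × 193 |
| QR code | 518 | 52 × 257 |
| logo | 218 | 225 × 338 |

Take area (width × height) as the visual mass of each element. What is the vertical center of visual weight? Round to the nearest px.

y ≈ 194

Areas → weights: photo 208·193 = 40144, QR code 52·257 = 13364, logo 225·338 = 76050; Σw = 129558.
Σw·y = 40144·41 + 13364·518 + 76050·218 = 25147356, so ȳ = 25147356/129558 ≈ 194.10.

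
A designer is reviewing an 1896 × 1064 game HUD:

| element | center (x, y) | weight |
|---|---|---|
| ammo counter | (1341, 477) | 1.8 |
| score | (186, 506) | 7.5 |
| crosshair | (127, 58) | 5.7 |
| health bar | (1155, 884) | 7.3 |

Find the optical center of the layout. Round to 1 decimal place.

Σw = 1.8 + 7.5 + 5.7 + 7.3 = 22.3.
x-moment: 1.8·1341 + 7.5·186 + 5.7·127 + 7.3·1155 = 12964.2; centroid 12964.2/22.3 ≈ 581.35.
y-moment: 1.8·477 + 7.5·506 + 5.7·58 + 7.3·884 = 11437.4; centroid 11437.4/22.3 ≈ 512.89.

(581.4, 512.9)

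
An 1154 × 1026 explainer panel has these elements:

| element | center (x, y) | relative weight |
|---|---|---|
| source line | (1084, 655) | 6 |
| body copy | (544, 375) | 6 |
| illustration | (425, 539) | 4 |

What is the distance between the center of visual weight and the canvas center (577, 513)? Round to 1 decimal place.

≈ 140.0

Total weight = 6 + 6 + 4 = 16.
Σw·x = 6·1084 + 6·544 + 4·425 = 11468, so x̄ = 11468/16 ≈ 716.75.
Σw·y = 6·655 + 6·375 + 4·539 = 8336, so ȳ = 8336/16 ≈ 521.00.
Offset from (577, 513): Δx ≈ 139.75, Δy ≈ 8.00; distance = √(Δx² + Δy²) ≈ 139.98.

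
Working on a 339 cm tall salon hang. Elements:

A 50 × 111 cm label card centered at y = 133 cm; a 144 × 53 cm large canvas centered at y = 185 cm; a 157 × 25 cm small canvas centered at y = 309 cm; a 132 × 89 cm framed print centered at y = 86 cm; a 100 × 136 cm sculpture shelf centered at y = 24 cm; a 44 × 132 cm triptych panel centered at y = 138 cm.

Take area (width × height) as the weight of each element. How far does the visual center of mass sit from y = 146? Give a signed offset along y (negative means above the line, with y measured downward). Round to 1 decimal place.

Areas → weights: label card 50·111 = 5550, large canvas 144·53 = 7632, small canvas 157·25 = 3925, framed print 132·89 = 11748, sculpture shelf 100·136 = 13600, triptych panel 44·132 = 5808; Σw = 48263.
y: moment 5501127 / weight 48263 ≈ 113.98
Offset from y = 146: 113.98 − 146 ≈ -32.02.

≈ -32.0 cm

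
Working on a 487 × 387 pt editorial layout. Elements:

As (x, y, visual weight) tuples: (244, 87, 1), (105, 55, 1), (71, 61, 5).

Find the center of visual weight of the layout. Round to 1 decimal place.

Σw = 1 + 1 + 5 = 7.
Σw·x = 1·244 + 1·105 + 5·71 = 704, so x̄ = 704/7 ≈ 100.57.
Σw·y = 1·87 + 1·55 + 5·61 = 447, so ȳ = 447/7 ≈ 63.86.

(100.6, 63.9)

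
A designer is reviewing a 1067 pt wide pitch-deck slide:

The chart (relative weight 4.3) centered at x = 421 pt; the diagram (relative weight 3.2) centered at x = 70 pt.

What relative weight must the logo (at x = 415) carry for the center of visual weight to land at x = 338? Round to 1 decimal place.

Fixed elements: Σw = 4.3 + 3.2 = 7.5, Σw·x = 4.3·421 + 3.2·70 = 2034.3.
Balance at x = 338 requires (2034.3 + w·415) / (7.5 + w) = 338.
Rearranging, w·(415 − 338) = 338·7.5 − 2034.3 = 500.7, so w ≈ 500.7/77 = 6.50.

w ≈ 6.5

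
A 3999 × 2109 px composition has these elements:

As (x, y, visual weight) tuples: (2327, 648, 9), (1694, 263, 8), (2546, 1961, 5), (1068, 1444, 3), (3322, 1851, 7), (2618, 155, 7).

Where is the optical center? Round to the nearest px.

(2359, 926)

Total weight = 9 + 8 + 5 + 3 + 7 + 7 = 39.
x-moment: 9·2327 + 8·1694 + 5·2546 + 3·1068 + 7·3322 + 7·2618 = 92009; centroid 92009/39 ≈ 2359.21.
y-moment: 9·648 + 8·263 + 5·1961 + 3·1444 + 7·1851 + 7·155 = 36115; centroid 36115/39 ≈ 926.03.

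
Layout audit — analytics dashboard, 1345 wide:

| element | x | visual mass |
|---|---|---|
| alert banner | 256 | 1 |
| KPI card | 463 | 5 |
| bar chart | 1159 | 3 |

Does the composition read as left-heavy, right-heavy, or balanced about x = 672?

balanced

Σw = 1 + 5 + 3 = 9.
x: (1·256 + 5·463 + 3·1159) / 9 = 6048 / 9 ≈ 672.00
That equals the midline 672 — balanced.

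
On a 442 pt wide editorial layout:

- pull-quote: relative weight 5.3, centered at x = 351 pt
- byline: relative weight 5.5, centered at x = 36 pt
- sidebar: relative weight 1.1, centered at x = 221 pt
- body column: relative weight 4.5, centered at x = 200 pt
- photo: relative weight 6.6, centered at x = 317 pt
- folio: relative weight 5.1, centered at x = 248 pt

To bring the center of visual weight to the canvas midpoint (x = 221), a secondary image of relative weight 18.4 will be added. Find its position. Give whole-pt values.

x ≈ 202

With the secondary image, Σw becomes 5.3 + 5.5 + 1.1 + 4.5 + 6.6 + 5.1 + 18.4 = 46.5.
x: target moment 46.5×221 = 10276.5; current 5.3·351 + 5.5·36 + 1.1·221 + 4.5·200 + 6.6·317 + 5.1·248 = 6558.4; the secondary image supplies 3718.1, so x = 3718.1/18.4 ≈ 202.07.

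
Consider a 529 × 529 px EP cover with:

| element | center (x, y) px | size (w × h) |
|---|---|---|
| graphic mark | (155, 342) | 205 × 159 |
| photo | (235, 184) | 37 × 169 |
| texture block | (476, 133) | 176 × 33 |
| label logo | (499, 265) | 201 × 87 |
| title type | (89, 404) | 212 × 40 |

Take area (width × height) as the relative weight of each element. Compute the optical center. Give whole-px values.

(266, 299)

Areas: graphic mark 205·159 = 32595, photo 37·169 = 6253, texture block 176·33 = 5808, label logo 201·87 = 17487, title type 212·40 = 8480. Total weight = 70623.
x-moment: 32595·155 + 6253·235 + 5808·476 + 17487·499 + 8480·89 = 18767021; centroid 18767021/70623 ≈ 265.74.
y-moment: 32595·342 + 6253·184 + 5808·133 + 17487·265 + 8480·404 = 21130481; centroid 21130481/70623 ≈ 299.20.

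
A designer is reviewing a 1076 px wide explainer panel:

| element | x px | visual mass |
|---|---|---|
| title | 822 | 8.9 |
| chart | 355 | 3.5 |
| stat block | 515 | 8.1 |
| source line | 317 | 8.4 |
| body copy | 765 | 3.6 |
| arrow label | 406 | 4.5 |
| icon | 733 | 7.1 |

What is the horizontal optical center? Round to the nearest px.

x ≈ 571

Weights sum to 8.9 + 3.5 + 8.1 + 8.4 + 3.6 + 4.5 + 7.1 = 44.1.
x-moment: 8.9·822 + 3.5·355 + 8.1·515 + 8.4·317 + 3.6·765 + 4.5·406 + 7.1·733 = 25177.9; centroid 25177.9/44.1 ≈ 570.93.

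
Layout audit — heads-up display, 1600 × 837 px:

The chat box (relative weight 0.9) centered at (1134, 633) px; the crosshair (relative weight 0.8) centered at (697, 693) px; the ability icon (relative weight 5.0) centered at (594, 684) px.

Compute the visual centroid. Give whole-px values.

(679, 678)

Total weight = 0.9 + 0.8 + 5.0 = 6.7.
Σw·x = 0.9·1134 + 0.8·697 + 5.0·594 = 4548.2, so x̄ = 4548.2/6.7 ≈ 678.84.
Σw·y = 0.9·633 + 0.8·693 + 5.0·684 = 4544.1, so ȳ = 4544.1/6.7 ≈ 678.22.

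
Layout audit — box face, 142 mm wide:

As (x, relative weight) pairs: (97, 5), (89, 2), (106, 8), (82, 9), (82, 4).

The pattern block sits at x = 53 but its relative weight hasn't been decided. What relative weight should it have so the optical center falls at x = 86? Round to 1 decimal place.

w ≈ 5.1

Fixed elements: Σw = 5 + 2 + 8 + 9 + 4 = 28, Σw·x = 5·97 + 2·89 + 8·106 + 9·82 + 4·82 = 2577.
Balance at x = 86 requires (2577 + w·53) / (28 + w) = 86.
Solving: w = (86·28 − 2577) / (53 − 86) = -169 / -33 ≈ 5.12.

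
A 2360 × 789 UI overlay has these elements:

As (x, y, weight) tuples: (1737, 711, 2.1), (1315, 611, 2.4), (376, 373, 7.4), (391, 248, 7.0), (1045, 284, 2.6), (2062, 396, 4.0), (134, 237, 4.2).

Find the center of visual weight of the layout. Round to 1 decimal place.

Total weight = 2.1 + 2.4 + 7.4 + 7.0 + 2.6 + 4.0 + 4.2 = 29.7.
x: moment 23850.9 / weight 29.7 ≈ 803.06
y: moment 10773.5 / weight 29.7 ≈ 362.74

(803.1, 362.7)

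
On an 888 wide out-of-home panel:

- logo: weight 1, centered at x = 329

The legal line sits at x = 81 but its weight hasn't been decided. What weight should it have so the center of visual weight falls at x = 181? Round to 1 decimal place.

Known: weight 1 with moment 1·329 = 329.
For the centroid to hit 181: (329 + w·81) / (1 + w) = 181.
Rearranging, w·(81 − 181) = 181·1 − 329 = -148, so w ≈ -148/-100 = 1.48.

w ≈ 1.5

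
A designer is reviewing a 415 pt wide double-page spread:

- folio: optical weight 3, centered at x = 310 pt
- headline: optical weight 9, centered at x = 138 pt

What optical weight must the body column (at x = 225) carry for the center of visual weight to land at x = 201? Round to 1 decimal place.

Fixed elements: Σw = 3 + 9 = 12, Σw·x = 3·310 + 9·138 = 2172.
Set Σw·x/Σw = 201: (2172 + 225w) = 201·(12 + w).
Solving: w = (201·12 − 2172) / (225 − 201) = 240 / 24 ≈ 10.00.

w ≈ 10.0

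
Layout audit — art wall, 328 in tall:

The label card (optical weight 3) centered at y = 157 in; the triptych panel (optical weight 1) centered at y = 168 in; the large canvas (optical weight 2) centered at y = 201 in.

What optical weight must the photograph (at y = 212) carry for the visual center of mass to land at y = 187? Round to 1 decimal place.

w ≈ 3.2

Fixed elements: Σw = 3 + 1 + 2 = 6, Σw·y = 3·157 + 1·168 + 2·201 = 1041.
For the centroid to hit 187: (1041 + w·212) / (6 + w) = 187.
Solving: w = (187·6 − 1041) / (212 − 187) = 81 / 25 ≈ 3.24.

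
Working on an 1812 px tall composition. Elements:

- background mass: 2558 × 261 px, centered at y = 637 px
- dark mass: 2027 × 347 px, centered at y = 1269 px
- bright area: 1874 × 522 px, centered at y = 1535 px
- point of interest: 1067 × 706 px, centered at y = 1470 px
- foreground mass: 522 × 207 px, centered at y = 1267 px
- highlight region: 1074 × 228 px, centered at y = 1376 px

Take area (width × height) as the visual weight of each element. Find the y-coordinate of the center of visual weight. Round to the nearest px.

y ≈ 1274

Areas: background mass 2558·261 = 667638, dark mass 2027·347 = 703369, bright area 1874·522 = 978228, point of interest 1067·706 = 753302, foreground mass 522·207 = 108054, highlight region 1074·228 = 244872. Total weight = 3455463.
y: (667638·637 + 703369·1269 + 978228·1535 + 753302·1470 + 108054·1267 + 244872·1376) / 3455463 = 4400642877 / 3455463 ≈ 1273.53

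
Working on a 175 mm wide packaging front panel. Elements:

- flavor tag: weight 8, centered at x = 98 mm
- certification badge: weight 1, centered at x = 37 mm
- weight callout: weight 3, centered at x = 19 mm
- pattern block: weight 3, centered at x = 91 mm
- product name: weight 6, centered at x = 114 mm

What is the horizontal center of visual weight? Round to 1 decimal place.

Total weight = 8 + 1 + 3 + 3 + 6 = 21.
x-moment: 8·98 + 1·37 + 3·19 + 3·91 + 6·114 = 1835; centroid 1835/21 ≈ 87.38.

x ≈ 87.4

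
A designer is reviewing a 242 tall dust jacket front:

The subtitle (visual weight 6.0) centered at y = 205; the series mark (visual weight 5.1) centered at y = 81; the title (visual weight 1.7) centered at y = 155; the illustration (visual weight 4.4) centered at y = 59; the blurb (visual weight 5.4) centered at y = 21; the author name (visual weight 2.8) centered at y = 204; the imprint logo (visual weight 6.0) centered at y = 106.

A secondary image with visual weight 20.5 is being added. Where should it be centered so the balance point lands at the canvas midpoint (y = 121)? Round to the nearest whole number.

New total weight: (6.0 + 5.1 + 1.7 + 4.4 + 5.4 + 2.8 + 6.0) + 20.5 = 51.9.
y: need Σw·y = 51.9·121 = 6279.9. Existing = 6.0·205 + 5.1·81 + 1.7·155 + 4.4·59 + 5.4·21 + 2.8·204 + 6.0·106 = 3486.8. Remainder 2793.1 / 20.5 ≈ 136.25.

y ≈ 136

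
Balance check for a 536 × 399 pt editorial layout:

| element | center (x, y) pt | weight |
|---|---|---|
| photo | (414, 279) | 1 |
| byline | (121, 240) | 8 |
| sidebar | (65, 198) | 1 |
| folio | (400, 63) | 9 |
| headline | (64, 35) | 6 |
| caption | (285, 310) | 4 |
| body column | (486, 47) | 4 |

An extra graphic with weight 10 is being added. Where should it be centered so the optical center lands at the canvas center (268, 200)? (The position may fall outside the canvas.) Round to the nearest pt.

New total weight: (1 + 8 + 1 + 9 + 6 + 4 + 4) + 10 = 43.
x: target moment 43×268 = 11524; current 1·414 + 8·121 + 1·65 + 9·400 + 6·64 + 4·285 + 4·486 = 8515; the extra graphic supplies 3009, so x = 3009/10 ≈ 300.90.
y: target moment 43×200 = 8600; current 1·279 + 8·240 + 1·198 + 9·63 + 6·35 + 4·310 + 4·47 = 4602; the extra graphic supplies 3998, so y = 3998/10 ≈ 399.80.

(301, 400)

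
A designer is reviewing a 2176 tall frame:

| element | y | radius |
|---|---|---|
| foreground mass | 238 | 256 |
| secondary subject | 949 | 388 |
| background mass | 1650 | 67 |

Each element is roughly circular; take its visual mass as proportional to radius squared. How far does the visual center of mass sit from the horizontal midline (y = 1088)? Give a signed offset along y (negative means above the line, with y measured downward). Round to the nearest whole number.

≈ -336

Weights ∝ r²: foreground mass 256² = 65536, secondary subject 388² = 150544, background mass 67² = 4489; Σw = 220569.
y: (65536·238 + 150544·949 + 4489·1650) / 220569 = 165870674 / 220569 ≈ 752.01
Against y = 1088, that's 752.01 − 1088 = -335.99.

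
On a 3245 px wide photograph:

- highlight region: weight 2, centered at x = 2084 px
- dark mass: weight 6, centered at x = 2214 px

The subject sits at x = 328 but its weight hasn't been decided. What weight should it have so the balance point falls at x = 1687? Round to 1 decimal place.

Known weights sum to 2 + 6 = 8; their moment is 2·2084 + 6·2214 = 17452.
For the centroid to hit 1687: (17452 + w·328) / (8 + w) = 1687.
So w = (1687·8 − 17452)/(328 − 1687) = -3956/-1359 ≈ 2.91.

w ≈ 2.9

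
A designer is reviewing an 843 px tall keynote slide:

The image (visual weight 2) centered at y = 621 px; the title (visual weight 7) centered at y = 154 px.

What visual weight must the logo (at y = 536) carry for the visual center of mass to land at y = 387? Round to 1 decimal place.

w ≈ 7.8

Known weights sum to 2 + 7 = 9; their moment is 2·621 + 7·154 = 2320.
Balance at y = 387 requires (2320 + w·536) / (9 + w) = 387.
Solving: w = (387·9 − 2320) / (536 − 387) = 1163 / 149 ≈ 7.81.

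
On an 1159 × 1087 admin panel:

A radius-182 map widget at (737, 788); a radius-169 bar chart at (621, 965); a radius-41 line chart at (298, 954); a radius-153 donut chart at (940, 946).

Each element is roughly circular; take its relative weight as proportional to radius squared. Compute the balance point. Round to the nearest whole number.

(745, 892)

r² weights: map widget 182² = 33124, bar chart 169² = 28561, line chart 41² = 1681, donut chart 153² = 23409. Total = 86775.
x: (33124·737 + 28561·621 + 1681·298 + 23409·940) / 86775 = 64654167 / 86775 ≈ 745.08
y: (33124·788 + 28561·965 + 1681·954 + 23409·946) / 86775 = 77411665 / 86775 ≈ 892.10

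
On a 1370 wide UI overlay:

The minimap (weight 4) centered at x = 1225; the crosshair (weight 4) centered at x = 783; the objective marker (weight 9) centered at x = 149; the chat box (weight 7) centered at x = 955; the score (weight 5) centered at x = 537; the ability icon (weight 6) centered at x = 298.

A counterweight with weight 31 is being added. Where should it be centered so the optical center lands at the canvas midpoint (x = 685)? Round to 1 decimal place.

x ≈ 796.1

With the counterweight, Σw becomes 4 + 4 + 9 + 7 + 5 + 6 + 31 = 66.
x: need Σw·x = 66·685 = 45210. Existing = 4·1225 + 4·783 + 9·149 + 7·955 + 5·537 + 6·298 = 20531. Remainder 24679 / 31 ≈ 796.10.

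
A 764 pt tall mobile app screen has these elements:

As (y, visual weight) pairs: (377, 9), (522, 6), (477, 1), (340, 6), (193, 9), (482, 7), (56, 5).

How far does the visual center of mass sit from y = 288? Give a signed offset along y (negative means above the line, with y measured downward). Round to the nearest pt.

≈ 48 pt

Weights sum to 9 + 6 + 1 + 6 + 9 + 7 + 5 = 43.
Σw·y = 9·377 + 6·522 + 1·477 + 6·340 + 9·193 + 7·482 + 5·56 = 14433, so ȳ = 14433/43 ≈ 335.65.
Against y = 288, that's 335.65 − 288 = 47.65.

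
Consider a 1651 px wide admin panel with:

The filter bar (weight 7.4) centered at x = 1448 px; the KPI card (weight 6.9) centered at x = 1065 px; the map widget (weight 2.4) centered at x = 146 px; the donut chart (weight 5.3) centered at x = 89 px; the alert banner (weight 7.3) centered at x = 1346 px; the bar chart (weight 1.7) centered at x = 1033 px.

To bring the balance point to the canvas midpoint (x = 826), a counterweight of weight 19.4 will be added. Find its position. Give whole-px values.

New total weight: (7.4 + 6.9 + 2.4 + 5.3 + 7.3 + 1.7) + 19.4 = 50.4.
x: target moment 50.4×826 = 41630.4; current 7.4·1448 + 6.9·1065 + 2.4·146 + 5.3·89 + 7.3·1346 + 1.7·1033 = 30467.7; the counterweight supplies 11162.7, so x = 11162.7/19.4 ≈ 575.40.

x ≈ 575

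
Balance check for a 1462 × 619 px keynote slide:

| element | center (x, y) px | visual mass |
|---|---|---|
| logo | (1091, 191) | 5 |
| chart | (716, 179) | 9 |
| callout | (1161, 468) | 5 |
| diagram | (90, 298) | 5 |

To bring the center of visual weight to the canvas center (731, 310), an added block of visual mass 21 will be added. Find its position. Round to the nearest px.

New total weight: (5 + 9 + 5 + 5) + 21 = 45.
Along x: (18154 + 21·x) / 45 = 731 (existing moment 5·1091 + 9·716 + 5·1161 + 5·90 = 18154) ⇒ x = (32895 − 18154) / 21 ≈ 701.95.
Along y: (6396 + 21·y) / 45 = 310 (existing moment 5·191 + 9·179 + 5·468 + 5·298 = 6396) ⇒ y = (13950 − 6396) / 21 ≈ 359.71.

(702, 360)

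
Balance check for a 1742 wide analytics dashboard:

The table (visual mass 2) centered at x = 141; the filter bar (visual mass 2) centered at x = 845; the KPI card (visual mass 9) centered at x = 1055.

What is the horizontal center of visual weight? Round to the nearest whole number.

x ≈ 882

Σw = 2 + 2 + 9 = 13.
Σw·x = 2·141 + 2·845 + 9·1055 = 11467, so x̄ = 11467/13 ≈ 882.08.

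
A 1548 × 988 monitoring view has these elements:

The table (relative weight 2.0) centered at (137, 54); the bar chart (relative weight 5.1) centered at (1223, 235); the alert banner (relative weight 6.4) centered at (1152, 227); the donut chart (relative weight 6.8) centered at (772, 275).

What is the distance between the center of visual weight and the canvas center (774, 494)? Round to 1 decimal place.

Total weight = 2.0 + 5.1 + 6.4 + 6.8 = 20.3.
x-moment: 2.0·137 + 5.1·1223 + 6.4·1152 + 6.8·772 = 19133.7; centroid 19133.7/20.3 ≈ 942.55.
y-moment: 2.0·54 + 5.1·235 + 6.4·227 + 6.8·275 = 4629.3; centroid 4629.3/20.3 ≈ 228.04.
From (774, 494): dx = 168.55, dy = -265.96, so the distance is √(dx²+dy²) ≈ 314.87.

≈ 314.9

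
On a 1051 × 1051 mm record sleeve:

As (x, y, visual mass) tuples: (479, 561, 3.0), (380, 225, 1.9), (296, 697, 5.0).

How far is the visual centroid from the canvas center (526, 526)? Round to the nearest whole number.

Total weight = 3.0 + 1.9 + 5.0 = 9.9.
Σw·x = 3.0·479 + 1.9·380 + 5.0·296 = 3639.0, so x̄ = 3639.0/9.9 ≈ 367.58.
Σw·y = 3.0·561 + 1.9·225 + 5.0·697 = 5595.5, so ȳ = 5595.5/9.9 ≈ 565.20.
Offset from (526, 526): Δx ≈ -158.42, Δy ≈ 39.20; distance = √(Δx² + Δy²) ≈ 163.20.

≈ 163 mm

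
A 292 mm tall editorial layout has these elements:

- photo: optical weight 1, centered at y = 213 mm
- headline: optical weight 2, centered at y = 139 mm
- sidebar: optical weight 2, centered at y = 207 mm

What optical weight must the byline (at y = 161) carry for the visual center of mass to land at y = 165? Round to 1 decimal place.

Existing Σw = 5 (1 + 2 + 2); existing moment 1·213 + 2·139 + 2·207 = 905.
For the centroid to hit 165: (905 + w·161) / (5 + w) = 165.
Solving: w = (165·5 − 905) / (161 − 165) = -80 / -4 ≈ 20.00.

w ≈ 20.0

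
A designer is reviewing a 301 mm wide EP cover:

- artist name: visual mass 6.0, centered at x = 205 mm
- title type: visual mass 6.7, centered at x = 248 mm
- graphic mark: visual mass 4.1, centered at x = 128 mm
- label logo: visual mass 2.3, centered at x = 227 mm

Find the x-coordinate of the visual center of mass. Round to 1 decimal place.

x ≈ 206.2

Weights sum to 6.0 + 6.7 + 4.1 + 2.3 = 19.1.
x-moment: 6.0·205 + 6.7·248 + 4.1·128 + 2.3·227 = 3938.5; centroid 3938.5/19.1 ≈ 206.20.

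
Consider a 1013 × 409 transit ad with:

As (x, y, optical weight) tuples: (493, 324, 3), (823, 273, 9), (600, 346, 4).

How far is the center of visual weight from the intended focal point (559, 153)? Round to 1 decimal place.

Total weight = 3 + 9 + 4 = 16.
Σw·x = 3·493 + 9·823 + 4·600 = 11286, so x̄ = 11286/16 ≈ 705.38.
Σw·y = 3·324 + 9·273 + 4·346 = 4813, so ȳ = 4813/16 ≈ 300.81.
From (559, 153): dx = 146.38, dy = 147.81, so the distance is √(dx²+dy²) ≈ 208.02.

≈ 208.0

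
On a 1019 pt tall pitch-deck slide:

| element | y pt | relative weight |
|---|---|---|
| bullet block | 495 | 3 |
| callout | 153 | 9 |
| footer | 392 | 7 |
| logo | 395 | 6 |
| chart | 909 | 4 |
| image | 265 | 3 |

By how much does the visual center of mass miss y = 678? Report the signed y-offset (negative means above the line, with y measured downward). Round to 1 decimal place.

≈ -290.3 pt

Σw = 3 + 9 + 7 + 6 + 4 + 3 = 32.
Σw·y = 12407; ȳ = 12407/32 ≈ 387.72.
Difference: 387.72 − 678 ≈ -290.28.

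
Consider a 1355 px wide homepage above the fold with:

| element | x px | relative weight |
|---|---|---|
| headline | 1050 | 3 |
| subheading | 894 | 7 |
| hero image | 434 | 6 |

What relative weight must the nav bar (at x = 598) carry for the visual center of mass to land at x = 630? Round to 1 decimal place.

Existing Σw = 16 (3 + 7 + 6); existing moment 3·1050 + 7·894 + 6·434 = 12012.
For the centroid to hit 630: (12012 + w·598) / (16 + w) = 630.
Rearranging, w·(598 − 630) = 630·16 − 12012 = -1932, so w ≈ -1932/-32 = 60.38.

w ≈ 60.4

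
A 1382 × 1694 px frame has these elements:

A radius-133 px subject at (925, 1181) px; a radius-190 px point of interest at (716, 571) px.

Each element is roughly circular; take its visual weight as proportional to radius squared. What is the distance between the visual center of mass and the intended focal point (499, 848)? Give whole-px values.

r² weights: subject 133² = 17689, point of interest 190² = 36100. Total = 53789.
x: (17689·925 + 36100·716) / 53789 = 42209925 / 53789 ≈ 784.73
y: (17689·1181 + 36100·571) / 53789 = 41503809 / 53789 ≈ 771.60
Relative to (499, 848): Δ = (285.73, -76.40); |Δ| = √(285.73² + -76.40²) ≈ 295.77.

≈ 296 px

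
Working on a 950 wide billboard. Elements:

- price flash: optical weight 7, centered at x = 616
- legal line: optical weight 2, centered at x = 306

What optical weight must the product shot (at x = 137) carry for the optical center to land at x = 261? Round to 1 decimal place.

w ≈ 20.8

Known weights sum to 7 + 2 = 9; their moment is 7·616 + 2·306 = 4924.
Set Σw·x/Σw = 261: (4924 + 137w) = 261·(9 + w).
So w = (261·9 − 4924)/(137 − 261) = -2575/-124 ≈ 20.77.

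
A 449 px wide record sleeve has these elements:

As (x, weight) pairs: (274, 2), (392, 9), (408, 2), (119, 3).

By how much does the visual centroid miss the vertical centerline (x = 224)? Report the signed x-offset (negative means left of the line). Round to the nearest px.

Weights sum to 2 + 9 + 2 + 3 = 16.
x-moment: 2·274 + 9·392 + 2·408 + 3·119 = 5249; centroid 5249/16 ≈ 328.06.
Difference: 328.06 − 224 ≈ 104.06.

≈ 104 px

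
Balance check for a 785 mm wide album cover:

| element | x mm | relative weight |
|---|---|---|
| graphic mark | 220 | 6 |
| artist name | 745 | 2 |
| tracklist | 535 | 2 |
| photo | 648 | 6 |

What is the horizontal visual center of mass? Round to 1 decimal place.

x ≈ 485.5

Total weight = 6 + 2 + 2 + 6 = 16.
Σw·x = 6·220 + 2·745 + 2·535 + 6·648 = 7768, so x̄ = 7768/16 ≈ 485.50.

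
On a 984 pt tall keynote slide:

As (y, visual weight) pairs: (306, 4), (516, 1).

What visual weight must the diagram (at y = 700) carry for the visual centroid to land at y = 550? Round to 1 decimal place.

Known weights sum to 4 + 1 = 5; their moment is 4·306 + 1·516 = 1740.
Balance at y = 550 requires (1740 + w·700) / (5 + w) = 550.
Rearranging, w·(700 − 550) = 550·5 − 1740 = 1010, so w ≈ 1010/150 = 6.73.

w ≈ 6.7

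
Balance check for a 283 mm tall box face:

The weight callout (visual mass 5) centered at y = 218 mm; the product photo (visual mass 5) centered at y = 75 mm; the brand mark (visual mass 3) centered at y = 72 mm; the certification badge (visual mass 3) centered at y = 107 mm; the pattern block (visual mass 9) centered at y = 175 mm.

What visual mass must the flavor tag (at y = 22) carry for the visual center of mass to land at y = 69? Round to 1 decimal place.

w ≈ 39.4

Fixed elements: Σw = 5 + 5 + 3 + 3 + 9 = 25, Σw·y = 5·218 + 5·75 + 3·72 + 3·107 + 9·175 = 3577.
For the centroid to hit 69: (3577 + w·22) / (25 + w) = 69.
Rearranging, w·(22 − 69) = 69·25 − 3577 = -1852, so w ≈ -1852/-47 = 39.40.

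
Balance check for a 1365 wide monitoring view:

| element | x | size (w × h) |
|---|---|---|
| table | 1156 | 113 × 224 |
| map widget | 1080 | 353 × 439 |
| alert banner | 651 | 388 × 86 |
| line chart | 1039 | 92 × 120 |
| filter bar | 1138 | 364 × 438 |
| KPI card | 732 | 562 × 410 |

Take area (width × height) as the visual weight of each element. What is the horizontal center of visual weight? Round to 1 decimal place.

Taking area as weight: table 113·224 = 25312, map widget 353·439 = 154967, alert banner 388·86 = 33368, line chart 92·120 = 11040, filter bar 364·438 = 159432, KPI card 562·410 = 230420. Sum 614539.
Σw·x = 25312·1156 + 154967·1080 + 33368·651 + 11040·1039 + 159432·1138 + 230420·732 = 579919216, so x̄ = 579919216/614539 ≈ 943.67.

x ≈ 943.7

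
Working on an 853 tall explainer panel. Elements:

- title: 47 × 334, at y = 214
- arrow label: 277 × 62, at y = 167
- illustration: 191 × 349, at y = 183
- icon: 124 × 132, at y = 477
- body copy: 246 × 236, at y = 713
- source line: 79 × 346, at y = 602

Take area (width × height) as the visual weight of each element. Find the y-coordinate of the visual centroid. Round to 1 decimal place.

y ≈ 417.7

Areas: title 47·334 = 15698, arrow label 277·62 = 17174, illustration 191·349 = 66659, icon 124·132 = 16368, body copy 246·236 = 58056, source line 79·346 = 27334. Total weight = 201289.
Σw·y = 15698·214 + 17174·167 + 66659·183 + 16368·477 + 58056·713 + 27334·602 = 84082559, so ȳ = 84082559/201289 ≈ 417.72.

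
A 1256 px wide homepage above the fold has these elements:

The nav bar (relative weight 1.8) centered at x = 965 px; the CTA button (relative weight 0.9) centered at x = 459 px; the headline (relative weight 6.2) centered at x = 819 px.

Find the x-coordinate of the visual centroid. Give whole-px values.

x ≈ 812

Total weight = 1.8 + 0.9 + 6.2 = 8.9.
Σw·x = 1.8·965 + 0.9·459 + 6.2·819 = 7227.9, so x̄ = 7227.9/8.9 ≈ 812.12.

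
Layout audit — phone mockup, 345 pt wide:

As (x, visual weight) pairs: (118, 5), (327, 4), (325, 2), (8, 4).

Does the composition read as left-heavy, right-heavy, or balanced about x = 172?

Total weight = 5 + 4 + 2 + 4 = 15.
x-moment: 5·118 + 4·327 + 2·325 + 4·8 = 2580; centroid 2580/15 ≈ 172.00.
172.00 = 172 exactly: balanced.

balanced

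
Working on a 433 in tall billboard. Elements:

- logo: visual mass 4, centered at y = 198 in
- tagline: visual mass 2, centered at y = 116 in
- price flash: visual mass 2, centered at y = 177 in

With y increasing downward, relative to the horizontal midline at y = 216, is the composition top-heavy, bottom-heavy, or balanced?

Total weight = 4 + 2 + 2 = 8.
Σw·y = 4·198 + 2·116 + 2·177 = 1378, so ȳ = 1378/8 ≈ 172.25.
Since 172.2 is above (smaller y than) 216, the composition reads top-heavy.

top-heavy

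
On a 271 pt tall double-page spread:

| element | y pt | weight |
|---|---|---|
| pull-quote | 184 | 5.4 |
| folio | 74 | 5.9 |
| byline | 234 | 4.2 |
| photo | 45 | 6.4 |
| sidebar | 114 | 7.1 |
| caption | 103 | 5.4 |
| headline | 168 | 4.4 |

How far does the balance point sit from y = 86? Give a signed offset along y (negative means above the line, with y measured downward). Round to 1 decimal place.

Total weight = 5.4 + 5.9 + 4.2 + 6.4 + 7.1 + 5.4 + 4.4 = 38.8.
y-moment: 5.4·184 + 5.9·74 + 4.2·234 + 6.4·45 + 7.1·114 + 5.4·103 + 4.4·168 = 4805.8; centroid 4805.8/38.8 ≈ 123.86.
Difference: 123.86 − 86 ≈ 37.86.

≈ 37.9 pt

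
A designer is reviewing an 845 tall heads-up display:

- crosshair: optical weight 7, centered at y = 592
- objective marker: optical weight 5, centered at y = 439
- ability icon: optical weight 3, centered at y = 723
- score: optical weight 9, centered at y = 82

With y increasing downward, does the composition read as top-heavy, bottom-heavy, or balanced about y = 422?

top-heavy

Weights sum to 7 + 5 + 3 + 9 = 24.
y: (7·592 + 5·439 + 3·723 + 9·82) / 24 = 9246 / 24 ≈ 385.25
385.2 lies above (smaller y than) the midline 422, so the layout is top-heavy.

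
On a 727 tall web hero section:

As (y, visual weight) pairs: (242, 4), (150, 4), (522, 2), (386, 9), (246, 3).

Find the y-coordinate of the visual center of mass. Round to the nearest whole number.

y ≈ 310

Weights sum to 4 + 4 + 2 + 9 + 3 = 22.
y: (4·242 + 4·150 + 2·522 + 9·386 + 3·246) / 22 = 6824 / 22 ≈ 310.18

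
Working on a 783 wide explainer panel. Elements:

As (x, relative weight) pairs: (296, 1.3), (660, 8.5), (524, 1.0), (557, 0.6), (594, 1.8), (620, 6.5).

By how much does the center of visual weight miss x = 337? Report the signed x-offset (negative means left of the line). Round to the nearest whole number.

Weights sum to 1.3 + 8.5 + 1.0 + 0.6 + 1.8 + 6.5 = 19.7.
x: (1.3·296 + 8.5·660 + 1.0·524 + 0.6·557 + 1.8·594 + 6.5·620) / 19.7 = 11952.2 / 19.7 ≈ 606.71
Difference: 606.71 − 337 ≈ 269.71.

≈ 270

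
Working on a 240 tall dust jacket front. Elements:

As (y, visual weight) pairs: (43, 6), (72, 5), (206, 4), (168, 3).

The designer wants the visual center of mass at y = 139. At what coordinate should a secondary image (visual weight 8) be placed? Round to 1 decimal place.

y ≈ 208.5

New total weight: (6 + 5 + 4 + 3) + 8 = 26.
y: target moment 26×139 = 3614; current 6·43 + 5·72 + 4·206 + 3·168 = 1946; the secondary image supplies 1668, so y = 1668/8 ≈ 208.50.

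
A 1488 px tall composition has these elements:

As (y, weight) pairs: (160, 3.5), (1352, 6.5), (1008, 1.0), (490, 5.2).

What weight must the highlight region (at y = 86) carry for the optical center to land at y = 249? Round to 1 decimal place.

Known weights sum to 3.5 + 6.5 + 1.0 + 5.2 = 16.2; their moment is 3.5·160 + 6.5·1352 + 1.0·1008 + 5.2·490 = 12904.0.
Balance at y = 249 requires (12904.0 + w·86) / (16.2 + w) = 249.
Rearranging, w·(86 − 249) = 249·16.2 − 12904.0 = -8870.2, so w ≈ -8870.2/-163 = 54.42.

w ≈ 54.4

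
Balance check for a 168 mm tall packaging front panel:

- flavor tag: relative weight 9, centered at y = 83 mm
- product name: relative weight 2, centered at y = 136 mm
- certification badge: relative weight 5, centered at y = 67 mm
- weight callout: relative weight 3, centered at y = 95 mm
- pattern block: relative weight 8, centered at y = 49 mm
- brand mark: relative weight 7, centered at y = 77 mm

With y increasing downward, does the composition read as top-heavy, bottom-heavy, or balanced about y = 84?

Weights sum to 9 + 2 + 5 + 3 + 8 + 7 = 34.
y: moment 2570 / weight 34 ≈ 75.59
Since 75.6 is above (smaller y than) 84, the composition reads top-heavy.

top-heavy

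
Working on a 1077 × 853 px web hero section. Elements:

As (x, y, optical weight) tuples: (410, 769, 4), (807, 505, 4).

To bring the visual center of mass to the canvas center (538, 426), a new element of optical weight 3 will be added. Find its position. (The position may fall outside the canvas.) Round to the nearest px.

With the new element, Σw becomes 4 + 4 + 3 = 11.
x: need Σw·x = 11·538 = 5918. Existing = 4·410 + 4·807 = 4868. Remainder 1050 / 3 ≈ 350.00.
y: need Σw·y = 11·426 = 4686. Existing = 4·769 + 4·505 = 5096. Remainder -410 / 3 ≈ -136.67.

(350, -137)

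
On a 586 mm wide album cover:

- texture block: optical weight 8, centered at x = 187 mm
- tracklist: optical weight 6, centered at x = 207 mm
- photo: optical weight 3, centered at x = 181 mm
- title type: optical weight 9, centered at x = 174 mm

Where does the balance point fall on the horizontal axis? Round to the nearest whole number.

x ≈ 186

Σw = 8 + 6 + 3 + 9 = 26.
Σw·x = 8·187 + 6·207 + 3·181 + 9·174 = 4847, so x̄ = 4847/26 ≈ 186.42.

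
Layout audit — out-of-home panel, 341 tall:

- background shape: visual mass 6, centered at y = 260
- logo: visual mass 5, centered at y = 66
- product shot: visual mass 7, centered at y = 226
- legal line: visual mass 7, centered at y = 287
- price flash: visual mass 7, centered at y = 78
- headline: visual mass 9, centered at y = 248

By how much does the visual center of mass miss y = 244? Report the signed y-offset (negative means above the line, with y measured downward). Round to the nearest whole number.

≈ -43

Total weight = 6 + 5 + 7 + 7 + 7 + 9 = 41.
y: moment 8259 / weight 41 ≈ 201.44
Against y = 244, that's 201.44 − 244 = -42.56.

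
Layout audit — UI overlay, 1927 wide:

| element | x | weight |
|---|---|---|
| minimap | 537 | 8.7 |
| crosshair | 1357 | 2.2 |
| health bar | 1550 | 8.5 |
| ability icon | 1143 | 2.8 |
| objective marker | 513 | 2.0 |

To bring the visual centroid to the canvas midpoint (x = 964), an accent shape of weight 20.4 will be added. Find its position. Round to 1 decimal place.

x ≈ 879.2

With the accent shape, Σw becomes 8.7 + 2.2 + 8.5 + 2.8 + 2.0 + 20.4 = 44.6.
Along x: (25058.7 + 20.4·x) / 44.6 = 964 (existing moment 8.7·537 + 2.2·1357 + 8.5·1550 + 2.8·1143 + 2.0·513 = 25058.7) ⇒ x = (42994.4 − 25058.7) / 20.4 ≈ 879.20.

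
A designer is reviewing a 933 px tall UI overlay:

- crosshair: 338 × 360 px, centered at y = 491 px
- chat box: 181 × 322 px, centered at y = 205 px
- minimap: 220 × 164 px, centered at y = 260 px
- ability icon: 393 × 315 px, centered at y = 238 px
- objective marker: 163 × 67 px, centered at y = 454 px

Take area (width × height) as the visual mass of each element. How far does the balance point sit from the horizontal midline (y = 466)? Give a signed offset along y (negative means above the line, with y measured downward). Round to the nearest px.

Areas → weights: crosshair 338·360 = 121680, chat box 181·322 = 58282, minimap 220·164 = 36080, ability icon 393·315 = 123795, objective marker 163·67 = 10921; Σw = 350758.
y-moment: 121680·491 + 58282·205 + 36080·260 + 123795·238 + 10921·454 = 115494834; centroid 115494834/350758 ≈ 329.27.
Against y = 466, that's 329.27 − 466 = -136.73.

≈ -137 px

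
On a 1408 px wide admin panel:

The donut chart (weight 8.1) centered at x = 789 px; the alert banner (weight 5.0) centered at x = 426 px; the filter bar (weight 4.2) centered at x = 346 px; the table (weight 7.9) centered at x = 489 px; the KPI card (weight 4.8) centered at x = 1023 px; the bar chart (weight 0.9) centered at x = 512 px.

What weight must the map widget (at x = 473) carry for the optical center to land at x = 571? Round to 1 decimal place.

w ≈ 16.0

Known weights sum to 8.1 + 5.0 + 4.2 + 7.9 + 4.8 + 0.9 = 30.9; their moment is 8.1·789 + 5.0·426 + 4.2·346 + 7.9·489 + 4.8·1023 + 0.9·512 = 19208.4.
Set Σw·x/Σw = 571: (19208.4 + 473w) = 571·(30.9 + w).
Solving: w = (571·30.9 − 19208.4) / (473 − 571) = -1564.5 / -98 ≈ 15.96.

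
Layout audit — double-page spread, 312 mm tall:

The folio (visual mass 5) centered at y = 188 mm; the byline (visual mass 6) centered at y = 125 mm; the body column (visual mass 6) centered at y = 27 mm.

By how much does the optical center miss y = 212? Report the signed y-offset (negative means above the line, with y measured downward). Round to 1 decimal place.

Total weight = 5 + 6 + 6 = 17.
Σw·y = 5·188 + 6·125 + 6·27 = 1852, so ȳ = 1852/17 ≈ 108.94.
Offset from y = 212: 108.94 − 212 ≈ -103.06.

≈ -103.1 mm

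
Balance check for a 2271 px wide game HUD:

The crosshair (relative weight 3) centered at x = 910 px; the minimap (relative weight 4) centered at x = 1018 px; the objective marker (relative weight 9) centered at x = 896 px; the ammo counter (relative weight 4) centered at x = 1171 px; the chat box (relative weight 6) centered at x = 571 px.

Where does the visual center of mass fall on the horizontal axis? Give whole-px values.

x ≈ 884

Weights sum to 3 + 4 + 9 + 4 + 6 = 26.
x: (3·910 + 4·1018 + 9·896 + 4·1171 + 6·571) / 26 = 22976 / 26 ≈ 883.69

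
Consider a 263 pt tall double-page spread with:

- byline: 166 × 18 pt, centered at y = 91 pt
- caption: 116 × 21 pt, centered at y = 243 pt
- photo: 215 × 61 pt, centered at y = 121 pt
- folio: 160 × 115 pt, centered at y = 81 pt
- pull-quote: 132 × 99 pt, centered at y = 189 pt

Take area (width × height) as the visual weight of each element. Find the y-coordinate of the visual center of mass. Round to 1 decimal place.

y ≈ 128.2

Areas: byline 166·18 = 2988, caption 116·21 = 2436, photo 215·61 = 13115, folio 160·115 = 18400, pull-quote 132·99 = 13068. Total weight = 50007.
Σw·y = 2988·91 + 2436·243 + 13115·121 + 18400·81 + 13068·189 = 6411023, so ȳ = 6411023/50007 ≈ 128.20.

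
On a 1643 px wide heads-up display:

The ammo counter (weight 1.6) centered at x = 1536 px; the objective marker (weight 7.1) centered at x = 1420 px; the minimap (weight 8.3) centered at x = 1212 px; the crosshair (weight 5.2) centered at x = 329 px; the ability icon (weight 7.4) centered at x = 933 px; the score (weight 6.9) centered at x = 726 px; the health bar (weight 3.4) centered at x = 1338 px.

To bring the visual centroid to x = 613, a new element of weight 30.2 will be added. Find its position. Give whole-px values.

New total weight: (1.6 + 7.1 + 8.3 + 5.2 + 7.4 + 6.9 + 3.4) + 30.2 = 70.1.
x: target moment 70.1×613 = 42971.3; current 1.6·1536 + 7.1·1420 + 8.3·1212 + 5.2·329 + 7.4·933 + 6.9·726 + 3.4·1338 = 40772.8; the new element supplies 2198.5, so x = 2198.5/30.2 ≈ 72.80.

x ≈ 73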